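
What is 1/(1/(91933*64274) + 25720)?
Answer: 5908901642/151976950232241 ≈ 3.8880e-5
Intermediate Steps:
1/(1/(91933*64274) + 25720) = 1/((1/91933)*(1/64274) + 25720) = 1/(1/5908901642 + 25720) = 1/(151976950232241/5908901642) = 5908901642/151976950232241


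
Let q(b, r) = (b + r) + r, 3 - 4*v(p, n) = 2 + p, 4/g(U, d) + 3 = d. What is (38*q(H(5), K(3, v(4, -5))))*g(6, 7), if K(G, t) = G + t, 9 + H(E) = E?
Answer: 19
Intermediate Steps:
g(U, d) = 4/(-3 + d)
v(p, n) = ¼ - p/4 (v(p, n) = ¾ - (2 + p)/4 = ¾ + (-½ - p/4) = ¼ - p/4)
H(E) = -9 + E
q(b, r) = b + 2*r
(38*q(H(5), K(3, v(4, -5))))*g(6, 7) = (38*((-9 + 5) + 2*(3 + (¼ - ¼*4))))*(4/(-3 + 7)) = (38*(-4 + 2*(3 + (¼ - 1))))*(4/4) = (38*(-4 + 2*(3 - ¾)))*(4*(¼)) = (38*(-4 + 2*(9/4)))*1 = (38*(-4 + 9/2))*1 = (38*(½))*1 = 19*1 = 19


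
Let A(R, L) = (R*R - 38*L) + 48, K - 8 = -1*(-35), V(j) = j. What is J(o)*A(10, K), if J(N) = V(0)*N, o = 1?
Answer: 0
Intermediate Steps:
K = 43 (K = 8 - 1*(-35) = 8 + 35 = 43)
A(R, L) = 48 + R² - 38*L (A(R, L) = (R² - 38*L) + 48 = 48 + R² - 38*L)
J(N) = 0 (J(N) = 0*N = 0)
J(o)*A(10, K) = 0*(48 + 10² - 38*43) = 0*(48 + 100 - 1634) = 0*(-1486) = 0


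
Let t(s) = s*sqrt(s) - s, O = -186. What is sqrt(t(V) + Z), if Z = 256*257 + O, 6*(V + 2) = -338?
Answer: sqrt(590979 - 875*I*sqrt(21))/3 ≈ 256.25 - 0.86932*I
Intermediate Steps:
V = -175/3 (V = -2 + (1/6)*(-338) = -2 - 169/3 = -175/3 ≈ -58.333)
Z = 65606 (Z = 256*257 - 186 = 65792 - 186 = 65606)
t(s) = s**(3/2) - s
sqrt(t(V) + Z) = sqrt(((-175/3)**(3/2) - 1*(-175/3)) + 65606) = sqrt((-875*I*sqrt(21)/9 + 175/3) + 65606) = sqrt((175/3 - 875*I*sqrt(21)/9) + 65606) = sqrt(196993/3 - 875*I*sqrt(21)/9)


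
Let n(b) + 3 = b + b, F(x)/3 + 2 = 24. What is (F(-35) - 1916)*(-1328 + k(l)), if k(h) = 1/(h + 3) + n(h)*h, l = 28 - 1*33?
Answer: 2337475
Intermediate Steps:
F(x) = 66 (F(x) = -6 + 3*24 = -6 + 72 = 66)
n(b) = -3 + 2*b (n(b) = -3 + (b + b) = -3 + 2*b)
l = -5 (l = 28 - 33 = -5)
k(h) = 1/(3 + h) + h*(-3 + 2*h) (k(h) = 1/(h + 3) + (-3 + 2*h)*h = 1/(3 + h) + h*(-3 + 2*h))
(F(-35) - 1916)*(-1328 + k(l)) = (66 - 1916)*(-1328 + (1 - 9*(-5) + 2*(-5)**3 + 3*(-5)**2)/(3 - 5)) = -1850*(-1328 + (1 + 45 + 2*(-125) + 3*25)/(-2)) = -1850*(-1328 - (1 + 45 - 250 + 75)/2) = -1850*(-1328 - 1/2*(-129)) = -1850*(-1328 + 129/2) = -1850*(-2527/2) = 2337475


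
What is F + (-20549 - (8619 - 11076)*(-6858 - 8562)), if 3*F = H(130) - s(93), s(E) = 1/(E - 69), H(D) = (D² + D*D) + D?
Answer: -2728524889/72 ≈ -3.7896e+7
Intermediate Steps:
H(D) = D + 2*D² (H(D) = (D² + D²) + D = 2*D² + D = D + 2*D²)
s(E) = 1/(-69 + E)
F = 814319/72 (F = (130*(1 + 2*130) - 1/(-69 + 93))/3 = (130*(1 + 260) - 1/24)/3 = (130*261 - 1*1/24)/3 = (33930 - 1/24)/3 = (⅓)*(814319/24) = 814319/72 ≈ 11310.)
F + (-20549 - (8619 - 11076)*(-6858 - 8562)) = 814319/72 + (-20549 - (8619 - 11076)*(-6858 - 8562)) = 814319/72 + (-20549 - (-2457)*(-15420)) = 814319/72 + (-20549 - 1*37886940) = 814319/72 + (-20549 - 37886940) = 814319/72 - 37907489 = -2728524889/72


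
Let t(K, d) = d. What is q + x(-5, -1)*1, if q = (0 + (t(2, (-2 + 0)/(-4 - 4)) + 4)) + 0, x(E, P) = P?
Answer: 13/4 ≈ 3.2500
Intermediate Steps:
q = 17/4 (q = (0 + ((-2 + 0)/(-4 - 4) + 4)) + 0 = (0 + (-2/(-8) + 4)) + 0 = (0 + (-2*(-1/8) + 4)) + 0 = (0 + (1/4 + 4)) + 0 = (0 + 17/4) + 0 = 17/4 + 0 = 17/4 ≈ 4.2500)
q + x(-5, -1)*1 = 17/4 - 1*1 = 17/4 - 1 = 13/4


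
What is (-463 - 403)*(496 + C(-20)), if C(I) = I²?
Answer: -775936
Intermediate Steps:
(-463 - 403)*(496 + C(-20)) = (-463 - 403)*(496 + (-20)²) = -866*(496 + 400) = -866*896 = -775936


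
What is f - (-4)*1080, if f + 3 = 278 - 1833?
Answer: 2762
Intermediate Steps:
f = -1558 (f = -3 + (278 - 1833) = -3 - 1555 = -1558)
f - (-4)*1080 = -1558 - (-4)*1080 = -1558 - 1*(-4320) = -1558 + 4320 = 2762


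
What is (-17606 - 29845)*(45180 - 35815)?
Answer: -444378615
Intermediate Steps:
(-17606 - 29845)*(45180 - 35815) = -47451*9365 = -444378615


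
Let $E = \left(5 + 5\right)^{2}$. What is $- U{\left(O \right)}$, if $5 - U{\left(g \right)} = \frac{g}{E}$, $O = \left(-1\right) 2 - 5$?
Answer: $- \frac{507}{100} \approx -5.07$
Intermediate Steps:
$E = 100$ ($E = 10^{2} = 100$)
$O = -7$ ($O = -2 - 5 = -7$)
$U{\left(g \right)} = 5 - \frac{g}{100}$
$- U{\left(O \right)} = - (5 - - \frac{7}{100}) = - (5 + \frac{7}{100}) = \left(-1\right) \frac{507}{100} = - \frac{507}{100}$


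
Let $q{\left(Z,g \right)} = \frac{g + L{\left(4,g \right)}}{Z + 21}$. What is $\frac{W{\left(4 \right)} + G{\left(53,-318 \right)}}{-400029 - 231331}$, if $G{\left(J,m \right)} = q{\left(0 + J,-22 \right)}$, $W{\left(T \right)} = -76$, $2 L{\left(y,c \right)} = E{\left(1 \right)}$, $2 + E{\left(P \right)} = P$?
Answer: $\frac{11293}{93441280} \approx 0.00012086$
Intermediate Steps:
$E{\left(P \right)} = -2 + P$
$L{\left(y,c \right)} = - \frac{1}{2}$ ($L{\left(y,c \right)} = \frac{-2 + 1}{2} = \frac{1}{2} \left(-1\right) = - \frac{1}{2}$)
$q{\left(Z,g \right)} = \frac{- \frac{1}{2} + g}{21 + Z}$ ($q{\left(Z,g \right)} = \frac{g - \frac{1}{2}}{Z + 21} = \frac{- \frac{1}{2} + g}{21 + Z}$)
$G{\left(J,m \right)} = - \frac{45}{2 \left(21 + J\right)}$ ($G{\left(J,m \right)} = \frac{- \frac{1}{2} - 22}{21 + \left(0 + J\right)} = \frac{1}{21 + J} \left(- \frac{45}{2}\right) = - \frac{45}{2 \left(21 + J\right)}$)
$\frac{W{\left(4 \right)} + G{\left(53,-318 \right)}}{-400029 - 231331} = \frac{-76 - \frac{45}{42 + 2 \cdot 53}}{-400029 - 231331} = \frac{-76 - \frac{45}{42 + 106}}{-631360} = \left(-76 - \frac{45}{148}\right) \left(- \frac{1}{631360}\right) = \left(- \frac{11293}{148}\right) \left(- \frac{1}{631360}\right) = \frac{11293}{93441280}$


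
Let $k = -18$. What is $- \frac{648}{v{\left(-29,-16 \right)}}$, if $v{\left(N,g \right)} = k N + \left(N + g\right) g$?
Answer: $- \frac{12}{23} \approx -0.52174$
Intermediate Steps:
$v{\left(N,g \right)} = - 18 N + g \left(N + g\right)$ ($v{\left(N,g \right)} = - 18 N + \left(N + g\right) g = - 18 N + g \left(N + g\right)$)
$- \frac{648}{v{\left(-29,-16 \right)}} = - \frac{648}{\left(-16\right)^{2} - -522 - -464} = - \frac{648}{256 + 522 + 464} = - \frac{648}{1242} = \left(-648\right) \frac{1}{1242} = - \frac{12}{23}$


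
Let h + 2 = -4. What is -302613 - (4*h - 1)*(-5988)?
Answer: -452313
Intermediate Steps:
h = -6 (h = -2 - 4 = -6)
-302613 - (4*h - 1)*(-5988) = -302613 - (4*(-6) - 1)*(-5988) = -302613 - (-24 - 1)*(-5988) = -302613 - (-25)*(-5988) = -302613 - 1*149700 = -302613 - 149700 = -452313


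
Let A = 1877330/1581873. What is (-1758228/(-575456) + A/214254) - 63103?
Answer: -1538337637862881767325/24379381739417544 ≈ -63100.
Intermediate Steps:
A = 1877330/1581873 (A = 1877330*(1/1581873) = 1877330/1581873 ≈ 1.1868)
(-1758228/(-575456) + A/214254) - 63103 = (-1758228/(-575456) + (1877330/1581873)/214254) - 63103 = (-1758228*(-1/575456) + (1877330/1581873)*(1/214254)) - 63103 = (439557/143864 + 938665/169461308871) - 63103 = 74488039583511707/24379381739417544 - 63103 = -1538337637862881767325/24379381739417544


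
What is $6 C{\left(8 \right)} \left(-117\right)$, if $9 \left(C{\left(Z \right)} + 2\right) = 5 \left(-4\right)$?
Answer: $2964$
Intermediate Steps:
$C{\left(Z \right)} = - \frac{38}{9}$ ($C{\left(Z \right)} = -2 + \frac{5 \left(-4\right)}{9} = -2 + \frac{1}{9} \left(-20\right) = -2 - \frac{20}{9} = - \frac{38}{9}$)
$6 C{\left(8 \right)} \left(-117\right) = 6 \left(- \frac{38}{9}\right) \left(-117\right) = \left(- \frac{76}{3}\right) \left(-117\right) = 2964$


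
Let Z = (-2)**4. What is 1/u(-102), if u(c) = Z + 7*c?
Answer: -1/698 ≈ -0.0014327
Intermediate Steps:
Z = 16
u(c) = 16 + 7*c
1/u(-102) = 1/(16 + 7*(-102)) = 1/(16 - 714) = 1/(-698) = -1/698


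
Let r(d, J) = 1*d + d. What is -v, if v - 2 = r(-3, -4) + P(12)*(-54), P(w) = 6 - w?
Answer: -320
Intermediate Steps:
r(d, J) = 2*d (r(d, J) = d + d = 2*d)
v = 320 (v = 2 + (2*(-3) + (6 - 1*12)*(-54)) = 2 + (-6 + (6 - 12)*(-54)) = 2 + (-6 - 6*(-54)) = 2 + (-6 + 324) = 2 + 318 = 320)
-v = -1*320 = -320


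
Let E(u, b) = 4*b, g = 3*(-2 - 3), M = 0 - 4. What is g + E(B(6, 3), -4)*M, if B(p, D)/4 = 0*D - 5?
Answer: 49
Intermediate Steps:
M = -4
g = -15 (g = 3*(-5) = -15)
B(p, D) = -20 (B(p, D) = 4*(0*D - 5) = 4*(0 - 5) = 4*(-5) = -20)
g + E(B(6, 3), -4)*M = -15 + (4*(-4))*(-4) = -15 - 16*(-4) = -15 + 64 = 49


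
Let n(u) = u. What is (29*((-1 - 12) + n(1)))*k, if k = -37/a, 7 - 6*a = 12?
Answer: -77256/5 ≈ -15451.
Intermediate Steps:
a = -⅚ (a = 7/6 - ⅙*12 = 7/6 - 2 = -⅚ ≈ -0.83333)
k = 222/5 (k = -37/(-⅚) = -37*(-6/5) = 222/5 ≈ 44.400)
(29*((-1 - 12) + n(1)))*k = (29*((-1 - 12) + 1))*(222/5) = (29*(-13 + 1))*(222/5) = (29*(-12))*(222/5) = -348*222/5 = -77256/5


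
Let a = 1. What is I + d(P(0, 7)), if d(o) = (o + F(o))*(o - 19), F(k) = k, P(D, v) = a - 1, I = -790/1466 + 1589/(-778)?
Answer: -1472047/570274 ≈ -2.5813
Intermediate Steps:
I = -1472047/570274 (I = -790*1/1466 + 1589*(-1/778) = -395/733 - 1589/778 = -1472047/570274 ≈ -2.5813)
P(D, v) = 0 (P(D, v) = 1 - 1 = 0)
d(o) = 2*o*(-19 + o) (d(o) = (o + o)*(o - 19) = (2*o)*(-19 + o) = 2*o*(-19 + o))
I + d(P(0, 7)) = -1472047/570274 + 2*0*(-19 + 0) = -1472047/570274 + 2*0*(-19) = -1472047/570274 + 0 = -1472047/570274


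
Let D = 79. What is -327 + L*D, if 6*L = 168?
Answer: 1885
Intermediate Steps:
L = 28 (L = (1/6)*168 = 28)
-327 + L*D = -327 + 28*79 = -327 + 2212 = 1885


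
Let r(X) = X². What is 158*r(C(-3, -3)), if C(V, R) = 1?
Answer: 158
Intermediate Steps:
158*r(C(-3, -3)) = 158*1² = 158*1 = 158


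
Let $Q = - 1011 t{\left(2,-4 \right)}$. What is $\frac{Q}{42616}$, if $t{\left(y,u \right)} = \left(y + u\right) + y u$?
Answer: $\frac{5055}{21308} \approx 0.23723$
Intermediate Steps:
$t{\left(y,u \right)} = u + y + u y$ ($t{\left(y,u \right)} = \left(u + y\right) + u y = u + y + u y$)
$Q = 10110$ ($Q = - 1011 \left(-4 + 2 - 8\right) = \left(-1011\right) \left(-10\right) = 10110$)
$\frac{Q}{42616} = \frac{10110}{42616} = 10110 \cdot \frac{1}{42616} = \frac{5055}{21308}$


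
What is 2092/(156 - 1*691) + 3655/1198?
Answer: -550791/640930 ≈ -0.85936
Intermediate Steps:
2092/(156 - 1*691) + 3655/1198 = 2092/(156 - 691) + 3655*(1/1198) = 2092/(-535) + 3655/1198 = 2092*(-1/535) + 3655/1198 = -2092/535 + 3655/1198 = -550791/640930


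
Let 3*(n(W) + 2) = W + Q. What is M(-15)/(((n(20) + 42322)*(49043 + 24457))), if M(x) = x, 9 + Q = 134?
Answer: -3/622814500 ≈ -4.8168e-9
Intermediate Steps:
Q = 125 (Q = -9 + 134 = 125)
n(W) = 119/3 + W/3 (n(W) = -2 + (W + 125)/3 = -2 + (125 + W)/3 = -2 + (125/3 + W/3) = 119/3 + W/3)
M(-15)/(((n(20) + 42322)*(49043 + 24457))) = -15*1/((49043 + 24457)*((119/3 + (⅓)*20) + 42322)) = -15*1/(73500*((119/3 + 20/3) + 42322)) = -15*1/(73500*(139/3 + 42322)) = -15/((127105/3)*73500) = -15/3114072500 = -15*1/3114072500 = -3/622814500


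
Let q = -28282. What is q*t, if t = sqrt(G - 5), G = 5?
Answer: 0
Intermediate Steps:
t = 0 (t = sqrt(5 - 5) = sqrt(0) = 0)
q*t = -28282*0 = 0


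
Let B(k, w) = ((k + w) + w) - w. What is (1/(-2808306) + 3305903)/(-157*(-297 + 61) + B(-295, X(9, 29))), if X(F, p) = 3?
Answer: 9283987230317/103233328560 ≈ 89.932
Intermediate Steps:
B(k, w) = k + w (B(k, w) = (k + 2*w) - w = k + w)
(1/(-2808306) + 3305903)/(-157*(-297 + 61) + B(-295, X(9, 29))) = (1/(-2808306) + 3305903)/(-157*(-297 + 61) + (-295 + 3)) = (-1/2808306 + 3305903)/(-157*(-236) - 292) = 9283987230317/(2808306*(37052 - 292)) = (9283987230317/2808306)/36760 = (9283987230317/2808306)*(1/36760) = 9283987230317/103233328560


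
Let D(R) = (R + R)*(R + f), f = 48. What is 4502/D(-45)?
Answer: -2251/135 ≈ -16.674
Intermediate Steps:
D(R) = 2*R*(48 + R) (D(R) = (R + R)*(R + 48) = (2*R)*(48 + R) = 2*R*(48 + R))
4502/D(-45) = 4502/((2*(-45)*(48 - 45))) = 4502/((2*(-45)*3)) = 4502/(-270) = 4502*(-1/270) = -2251/135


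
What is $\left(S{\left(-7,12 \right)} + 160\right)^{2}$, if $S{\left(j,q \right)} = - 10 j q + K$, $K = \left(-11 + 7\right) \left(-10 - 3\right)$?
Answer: $1106704$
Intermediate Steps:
$K = 52$ ($K = \left(-4\right) \left(-13\right) = 52$)
$S{\left(j,q \right)} = 52 - 10 j q$ ($S{\left(j,q \right)} = - 10 j q + 52 = 52 - 10 j q$)
$\left(S{\left(-7,12 \right)} + 160\right)^{2} = \left(\left(52 - \left(-70\right) 12\right) + 160\right)^{2} = \left(\left(52 + 840\right) + 160\right)^{2} = \left(892 + 160\right)^{2} = 1052^{2} = 1106704$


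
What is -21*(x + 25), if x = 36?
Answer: -1281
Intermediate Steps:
-21*(x + 25) = -21*(36 + 25) = -21*61 = -1281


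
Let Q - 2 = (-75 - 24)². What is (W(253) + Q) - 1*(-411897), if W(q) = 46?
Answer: 421746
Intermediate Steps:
Q = 9803 (Q = 2 + (-75 - 24)² = 2 + (-99)² = 2 + 9801 = 9803)
(W(253) + Q) - 1*(-411897) = (46 + 9803) - 1*(-411897) = 9849 + 411897 = 421746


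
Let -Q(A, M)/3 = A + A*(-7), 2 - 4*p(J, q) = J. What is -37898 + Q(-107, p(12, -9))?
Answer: -39824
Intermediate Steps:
p(J, q) = 1/2 - J/4
Q(A, M) = 18*A (Q(A, M) = -3*(A + A*(-7)) = -3*(A - 7*A) = -(-18)*A = 18*A)
-37898 + Q(-107, p(12, -9)) = -37898 + 18*(-107) = -37898 - 1926 = -39824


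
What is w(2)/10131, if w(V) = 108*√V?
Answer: 36*√2/3377 ≈ 0.015076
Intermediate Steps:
w(2)/10131 = (108*√2)/10131 = (108*√2)*(1/10131) = 36*√2/3377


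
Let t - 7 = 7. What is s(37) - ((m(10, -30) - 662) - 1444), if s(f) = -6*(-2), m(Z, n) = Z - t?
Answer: 2122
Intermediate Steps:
t = 14 (t = 7 + 7 = 14)
m(Z, n) = -14 + Z (m(Z, n) = Z - 1*14 = Z - 14 = -14 + Z)
s(f) = 12
s(37) - ((m(10, -30) - 662) - 1444) = 12 - (((-14 + 10) - 662) - 1444) = 12 - ((-4 - 662) - 1444) = 12 - (-666 - 1444) = 12 - 1*(-2110) = 12 + 2110 = 2122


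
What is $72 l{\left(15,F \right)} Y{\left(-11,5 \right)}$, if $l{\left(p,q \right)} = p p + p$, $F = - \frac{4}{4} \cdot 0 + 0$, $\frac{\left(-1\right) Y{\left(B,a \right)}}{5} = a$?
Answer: $-432000$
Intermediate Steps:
$Y{\left(B,a \right)} = - 5 a$
$F = 0$ ($F = \left(-4\right) \frac{1}{4} \cdot 0 + 0 = \left(-1\right) 0 + 0 = 0 + 0 = 0$)
$l{\left(p,q \right)} = p + p^{2}$ ($l{\left(p,q \right)} = p^{2} + p = p + p^{2}$)
$72 l{\left(15,F \right)} Y{\left(-11,5 \right)} = 72 \cdot 15 \left(1 + 15\right) \left(\left(-5\right) 5\right) = 72 \cdot 15 \cdot 16 \left(-25\right) = 72 \cdot 240 \left(-25\right) = 17280 \left(-25\right) = -432000$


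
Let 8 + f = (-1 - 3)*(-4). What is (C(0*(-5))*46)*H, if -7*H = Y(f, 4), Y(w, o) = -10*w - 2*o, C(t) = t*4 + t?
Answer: 0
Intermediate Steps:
f = 8 (f = -8 + (-1 - 3)*(-4) = -8 - 4*(-4) = -8 + 16 = 8)
C(t) = 5*t (C(t) = 4*t + t = 5*t)
H = 88/7 (H = -(-10*8 - 2*4)/7 = -(-80 - 8)/7 = -1/7*(-88) = 88/7 ≈ 12.571)
(C(0*(-5))*46)*H = ((5*(0*(-5)))*46)*(88/7) = ((5*0)*46)*(88/7) = (0*46)*(88/7) = 0*(88/7) = 0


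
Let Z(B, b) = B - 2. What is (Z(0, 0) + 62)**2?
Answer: 3600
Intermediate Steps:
Z(B, b) = -2 + B
(Z(0, 0) + 62)**2 = ((-2 + 0) + 62)**2 = (-2 + 62)**2 = 60**2 = 3600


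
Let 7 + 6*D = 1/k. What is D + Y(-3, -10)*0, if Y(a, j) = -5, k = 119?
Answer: -416/357 ≈ -1.1653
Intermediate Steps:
D = -416/357 (D = -7/6 + (1/6)/119 = -7/6 + (1/6)*(1/119) = -7/6 + 1/714 = -416/357 ≈ -1.1653)
D + Y(-3, -10)*0 = -416/357 - 5*0 = -416/357 + 0 = -416/357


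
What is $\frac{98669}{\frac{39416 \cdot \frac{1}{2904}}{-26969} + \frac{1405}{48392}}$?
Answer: $\frac{46743988505987256}{13516167151} \approx 3.4584 \cdot 10^{6}$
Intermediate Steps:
$\frac{98669}{\frac{39416 \cdot \frac{1}{2904}}{-26969} + \frac{1405}{48392}} = \frac{98669}{39416 \cdot \frac{1}{2904} \left(- \frac{1}{26969}\right) + 1405 \cdot \frac{1}{48392}} = \frac{98669}{\frac{4927}{363} \left(- \frac{1}{26969}\right) + \frac{1405}{48392}} = \frac{98669}{- \frac{4927}{9789747} + \frac{1405}{48392}} = \frac{98669}{\frac{13516167151}{473745436824}} = 98669 \cdot \frac{473745436824}{13516167151} = \frac{46743988505987256}{13516167151}$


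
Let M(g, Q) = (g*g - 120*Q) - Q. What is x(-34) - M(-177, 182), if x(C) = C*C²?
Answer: -48611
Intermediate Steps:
M(g, Q) = g² - 121*Q (M(g, Q) = (g² - 120*Q) - Q = g² - 121*Q)
x(C) = C³
x(-34) - M(-177, 182) = (-34)³ - ((-177)² - 121*182) = -39304 - (31329 - 22022) = -39304 - 1*9307 = -39304 - 9307 = -48611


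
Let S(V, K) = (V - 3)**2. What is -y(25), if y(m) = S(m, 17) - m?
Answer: -459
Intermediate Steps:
S(V, K) = (-3 + V)**2
y(m) = (-3 + m)**2 - m
-y(25) = -((-3 + 25)**2 - 1*25) = -(22**2 - 25) = -(484 - 25) = -1*459 = -459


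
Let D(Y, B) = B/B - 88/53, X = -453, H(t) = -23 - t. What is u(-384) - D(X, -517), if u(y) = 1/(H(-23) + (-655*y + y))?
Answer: 8789813/13310208 ≈ 0.66038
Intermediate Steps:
D(Y, B) = -35/53 (D(Y, B) = 1 - 88*1/53 = 1 - 88/53 = -35/53)
u(y) = -1/(654*y) (u(y) = 1/((-23 - 1*(-23)) + (-655*y + y)) = 1/((-23 + 23) - 654*y) = 1/(0 - 654*y) = 1/(-654*y) = -1/(654*y))
u(-384) - D(X, -517) = -1/654/(-384) - 1*(-35/53) = -1/654*(-1/384) + 35/53 = 1/251136 + 35/53 = 8789813/13310208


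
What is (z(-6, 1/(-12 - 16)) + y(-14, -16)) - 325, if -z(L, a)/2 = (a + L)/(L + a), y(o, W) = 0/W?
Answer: -327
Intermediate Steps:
y(o, W) = 0
z(L, a) = -2 (z(L, a) = -2*(a + L)/(L + a) = -2*(L + a)/(L + a) = -2*1 = -2)
(z(-6, 1/(-12 - 16)) + y(-14, -16)) - 325 = (-2 + 0) - 325 = -2 - 325 = -327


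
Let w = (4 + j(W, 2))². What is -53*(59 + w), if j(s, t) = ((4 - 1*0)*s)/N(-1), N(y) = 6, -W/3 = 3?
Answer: -3339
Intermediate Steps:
W = -9 (W = -3*3 = -9)
j(s, t) = 2*s/3 (j(s, t) = ((4 - 1*0)*s)/6 = ((4 + 0)*s)*(⅙) = (4*s)*(⅙) = 2*s/3)
w = 4 (w = (4 + (⅔)*(-9))² = (4 - 6)² = (-2)² = 4)
-53*(59 + w) = -53*(59 + 4) = -53*63 = -3339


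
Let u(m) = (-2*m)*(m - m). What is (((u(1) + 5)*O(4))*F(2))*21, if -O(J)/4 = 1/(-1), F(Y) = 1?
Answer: 420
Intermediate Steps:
u(m) = 0 (u(m) = -2*m*0 = 0)
O(J) = 4 (O(J) = -4/(-1) = -4*(-1) = 4)
(((u(1) + 5)*O(4))*F(2))*21 = (((0 + 5)*4)*1)*21 = ((5*4)*1)*21 = (20*1)*21 = 20*21 = 420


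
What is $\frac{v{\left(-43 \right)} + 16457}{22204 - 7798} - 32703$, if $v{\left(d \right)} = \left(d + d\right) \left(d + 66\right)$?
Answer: $- \frac{471104939}{14406} \approx -32702.0$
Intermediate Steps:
$v{\left(d \right)} = 2 d \left(66 + d\right)$
$\frac{v{\left(-43 \right)} + 16457}{22204 - 7798} - 32703 = \frac{2 \left(-43\right) \left(66 - 43\right) + 16457}{22204 - 7798} - 32703 = \frac{2 \left(-43\right) 23 + 16457}{14406} - 32703 = \left(-1978 + 16457\right) \frac{1}{14406} - 32703 = 14479 \cdot \frac{1}{14406} - 32703 = \frac{14479}{14406} - 32703 = - \frac{471104939}{14406}$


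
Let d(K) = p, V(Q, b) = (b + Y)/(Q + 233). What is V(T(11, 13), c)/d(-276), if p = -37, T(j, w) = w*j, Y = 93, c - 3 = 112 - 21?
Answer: -187/13912 ≈ -0.013442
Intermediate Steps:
c = 94 (c = 3 + (112 - 21) = 3 + 91 = 94)
T(j, w) = j*w
V(Q, b) = (93 + b)/(233 + Q) (V(Q, b) = (b + 93)/(Q + 233) = (93 + b)/(233 + Q))
d(K) = -37
V(T(11, 13), c)/d(-276) = ((93 + 94)/(233 + 11*13))/(-37) = (187/(233 + 143))*(-1/37) = (187/376)*(-1/37) = -187/13912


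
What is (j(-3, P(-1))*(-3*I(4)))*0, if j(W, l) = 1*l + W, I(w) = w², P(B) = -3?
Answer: 0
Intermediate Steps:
j(W, l) = W + l (j(W, l) = l + W = W + l)
(j(-3, P(-1))*(-3*I(4)))*0 = ((-3 - 3)*(-3*4²))*0 = -(-18)*16*0 = -6*(-48)*0 = 288*0 = 0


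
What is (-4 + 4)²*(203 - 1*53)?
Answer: 0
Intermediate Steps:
(-4 + 4)²*(203 - 1*53) = 0²*(203 - 53) = 0*150 = 0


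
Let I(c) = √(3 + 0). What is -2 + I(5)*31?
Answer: -2 + 31*√3 ≈ 51.694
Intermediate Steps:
I(c) = √3
-2 + I(5)*31 = -2 + √3*31 = -2 + 31*√3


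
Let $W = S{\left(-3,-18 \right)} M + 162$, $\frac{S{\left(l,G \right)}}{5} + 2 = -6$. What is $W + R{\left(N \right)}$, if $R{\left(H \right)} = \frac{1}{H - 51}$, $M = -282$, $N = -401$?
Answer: $\frac{5171783}{452} \approx 11442.0$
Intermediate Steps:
$S{\left(l,G \right)} = -40$ ($S{\left(l,G \right)} = -10 + 5 \left(-6\right) = -10 - 30 = -40$)
$W = 11442$ ($W = \left(-40\right) \left(-282\right) + 162 = 11280 + 162 = 11442$)
$R{\left(H \right)} = \frac{1}{-51 + H}$
$W + R{\left(N \right)} = 11442 + \frac{1}{-51 - 401} = 11442 + \frac{1}{-452} = 11442 - \frac{1}{452} = \frac{5171783}{452}$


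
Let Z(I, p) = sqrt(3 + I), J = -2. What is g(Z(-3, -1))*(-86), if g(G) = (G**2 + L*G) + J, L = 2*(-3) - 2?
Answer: 172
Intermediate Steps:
L = -8 (L = -6 - 2 = -8)
g(G) = -2 + G**2 - 8*G (g(G) = (G**2 - 8*G) - 2 = -2 + G**2 - 8*G)
g(Z(-3, -1))*(-86) = (-2 + (sqrt(3 - 3))**2 - 8*sqrt(3 - 3))*(-86) = (-2 + (sqrt(0))**2 - 8*sqrt(0))*(-86) = (-2 + 0**2 - 8*0)*(-86) = (-2 + 0 + 0)*(-86) = -2*(-86) = 172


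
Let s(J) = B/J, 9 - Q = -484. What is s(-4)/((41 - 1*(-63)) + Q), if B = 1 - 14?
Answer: 13/2388 ≈ 0.0054439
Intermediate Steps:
Q = 493 (Q = 9 - 1*(-484) = 9 + 484 = 493)
B = -13
s(J) = -13/J
s(-4)/((41 - 1*(-63)) + Q) = (-13/(-4))/((41 - 1*(-63)) + 493) = (-13*(-¼))/((41 + 63) + 493) = 13/(4*(104 + 493)) = (13/4)/597 = (13/4)*(1/597) = 13/2388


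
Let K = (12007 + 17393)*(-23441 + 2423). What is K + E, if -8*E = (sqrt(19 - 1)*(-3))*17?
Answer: -617929200 + 153*sqrt(2)/8 ≈ -6.1793e+8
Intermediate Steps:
K = -617929200 (K = 29400*(-21018) = -617929200)
E = 153*sqrt(2)/8 (E = -sqrt(19 - 1)*(-3)*17/8 = -sqrt(18)*(-3)*17/8 = -(3*sqrt(2))*(-3)*17/8 = -(-9*sqrt(2))*17/8 = -(-153)*sqrt(2)/8 = 153*sqrt(2)/8 ≈ 27.047)
K + E = -617929200 + 153*sqrt(2)/8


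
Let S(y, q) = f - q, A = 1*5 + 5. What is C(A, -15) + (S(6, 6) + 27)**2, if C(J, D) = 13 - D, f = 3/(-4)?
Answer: 7009/16 ≈ 438.06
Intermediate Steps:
f = -3/4 (f = 3*(-1/4) = -3/4 ≈ -0.75000)
A = 10 (A = 5 + 5 = 10)
S(y, q) = -3/4 - q
C(A, -15) + (S(6, 6) + 27)**2 = (13 - 1*(-15)) + ((-3/4 - 1*6) + 27)**2 = (13 + 15) + ((-3/4 - 6) + 27)**2 = 28 + (-27/4 + 27)**2 = 28 + (81/4)**2 = 28 + 6561/16 = 7009/16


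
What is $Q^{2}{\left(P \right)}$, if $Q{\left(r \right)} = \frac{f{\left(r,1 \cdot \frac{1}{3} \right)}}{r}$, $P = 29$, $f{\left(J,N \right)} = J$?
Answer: $1$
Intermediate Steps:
$Q{\left(r \right)} = 1$ ($Q{\left(r \right)} = \frac{r}{r} = 1$)
$Q^{2}{\left(P \right)} = 1^{2} = 1$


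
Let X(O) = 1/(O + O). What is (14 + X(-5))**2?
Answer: 19321/100 ≈ 193.21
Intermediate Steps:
X(O) = 1/(2*O)
(14 + X(-5))**2 = (14 + (1/2)/(-5))**2 = (14 + (1/2)*(-1/5))**2 = (14 - 1/10)**2 = (139/10)**2 = 19321/100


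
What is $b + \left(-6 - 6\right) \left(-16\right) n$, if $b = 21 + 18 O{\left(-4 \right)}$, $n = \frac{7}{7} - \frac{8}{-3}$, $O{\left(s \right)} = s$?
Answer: $653$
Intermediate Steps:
$n = \frac{11}{3}$ ($n = 7 \cdot \frac{1}{7} - - \frac{8}{3} = 1 + \frac{8}{3} = \frac{11}{3} \approx 3.6667$)
$b = -51$ ($b = 21 + 18 \left(-4\right) = 21 - 72 = -51$)
$b + \left(-6 - 6\right) \left(-16\right) n = -51 + \left(-6 - 6\right) \left(-16\right) \frac{11}{3} = -51 + \left(-12\right) \left(-16\right) \frac{11}{3} = -51 + 192 \cdot \frac{11}{3} = -51 + 704 = 653$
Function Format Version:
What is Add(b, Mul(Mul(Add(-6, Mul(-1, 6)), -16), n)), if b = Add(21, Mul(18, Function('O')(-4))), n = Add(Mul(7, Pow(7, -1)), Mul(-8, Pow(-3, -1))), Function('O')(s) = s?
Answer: 653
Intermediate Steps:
n = Rational(11, 3) (n = Add(Mul(7, Rational(1, 7)), Mul(-8, Rational(-1, 3))) = Add(1, Rational(8, 3)) = Rational(11, 3) ≈ 3.6667)
b = -51 (b = Add(21, Mul(18, -4)) = Add(21, -72) = -51)
Add(b, Mul(Mul(Add(-6, Mul(-1, 6)), -16), n)) = Add(-51, Mul(Mul(Add(-6, Mul(-1, 6)), -16), Rational(11, 3))) = Add(-51, Mul(Mul(Add(-6, -6), -16), Rational(11, 3))) = Add(-51, Mul(Mul(-12, -16), Rational(11, 3))) = Add(-51, Mul(192, Rational(11, 3))) = Add(-51, 704) = 653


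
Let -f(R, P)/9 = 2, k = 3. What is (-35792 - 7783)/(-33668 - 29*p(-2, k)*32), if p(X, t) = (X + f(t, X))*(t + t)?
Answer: -43575/77692 ≈ -0.56087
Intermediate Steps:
f(R, P) = -18 (f(R, P) = -9*2 = -18)
p(X, t) = 2*t*(-18 + X) (p(X, t) = (X - 18)*(t + t) = (-18 + X)*(2*t) = 2*t*(-18 + X))
(-35792 - 7783)/(-33668 - 29*p(-2, k)*32) = (-35792 - 7783)/(-33668 - 58*3*(-18 - 2)*32) = -43575/(-33668 - 58*3*(-20)*32) = -43575/(-33668 - 29*(-120)*32) = -43575/(-33668 + 3480*32) = -43575/(-33668 + 111360) = -43575/77692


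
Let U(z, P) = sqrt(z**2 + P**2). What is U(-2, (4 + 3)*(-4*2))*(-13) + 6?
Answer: 6 - 26*sqrt(785) ≈ -722.46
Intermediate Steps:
U(z, P) = sqrt(P**2 + z**2)
U(-2, (4 + 3)*(-4*2))*(-13) + 6 = sqrt(((4 + 3)*(-4*2))**2 + (-2)**2)*(-13) + 6 = sqrt((7*(-8))**2 + 4)*(-13) + 6 = sqrt((-56)**2 + 4)*(-13) + 6 = sqrt(3136 + 4)*(-13) + 6 = sqrt(3140)*(-13) + 6 = (2*sqrt(785))*(-13) + 6 = -26*sqrt(785) + 6 = 6 - 26*sqrt(785)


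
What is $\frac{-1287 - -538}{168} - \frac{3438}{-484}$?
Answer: $\frac{7681}{2904} \approx 2.645$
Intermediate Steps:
$\frac{-1287 - -538}{168} - \frac{3438}{-484} = \left(-1287 + 538\right) \frac{1}{168} - - \frac{1719}{242} = \left(-749\right) \frac{1}{168} + \frac{1719}{242} = - \frac{107}{24} + \frac{1719}{242} = \frac{7681}{2904}$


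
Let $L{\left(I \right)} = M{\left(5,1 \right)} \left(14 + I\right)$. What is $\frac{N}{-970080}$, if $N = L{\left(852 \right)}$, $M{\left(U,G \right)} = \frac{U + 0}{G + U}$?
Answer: $- \frac{433}{582048} \approx -0.00074392$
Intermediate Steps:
$M{\left(U,G \right)} = \frac{U}{G + U}$
$L{\left(I \right)} = \frac{35}{3} + \frac{5 I}{6}$ ($L{\left(I \right)} = \frac{5}{1 + 5} \left(14 + I\right) = \frac{5}{6} \left(14 + I\right) = 5 \cdot \frac{1}{6} \left(14 + I\right) = \frac{5 \left(14 + I\right)}{6} = \frac{35}{3} + \frac{5 I}{6}$)
$N = \frac{2165}{3}$ ($N = \frac{35}{3} + \frac{5}{6} \cdot 852 = \frac{35}{3} + 710 = \frac{2165}{3} \approx 721.67$)
$\frac{N}{-970080} = \frac{2165}{3 \left(-970080\right)} = \frac{2165}{3} \left(- \frac{1}{970080}\right) = - \frac{433}{582048}$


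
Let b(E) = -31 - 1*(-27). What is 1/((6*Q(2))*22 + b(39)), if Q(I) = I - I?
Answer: -¼ ≈ -0.25000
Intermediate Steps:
b(E) = -4 (b(E) = -31 + 27 = -4)
Q(I) = 0
1/((6*Q(2))*22 + b(39)) = 1/((6*0)*22 - 4) = 1/(0*22 - 4) = 1/(0 - 4) = 1/(-4) = -¼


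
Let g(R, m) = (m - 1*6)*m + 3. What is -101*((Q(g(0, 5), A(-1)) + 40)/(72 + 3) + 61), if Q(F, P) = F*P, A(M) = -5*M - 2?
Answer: -465509/75 ≈ -6206.8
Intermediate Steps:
A(M) = -2 - 5*M
g(R, m) = 3 + m*(-6 + m) (g(R, m) = (m - 6)*m + 3 = (-6 + m)*m + 3 = m*(-6 + m) + 3 = 3 + m*(-6 + m))
-101*((Q(g(0, 5), A(-1)) + 40)/(72 + 3) + 61) = -101*(((3 + 5² - 6*5)*(-2 - 5*(-1)) + 40)/(72 + 3) + 61) = -101*(((3 + 25 - 30)*(-2 + 5) + 40)/75 + 61) = -101*((-2*3 + 40)*(1/75) + 61) = -101*((-6 + 40)*(1/75) + 61) = -101*(34*(1/75) + 61) = -101*(34/75 + 61) = -101*4609/75 = -465509/75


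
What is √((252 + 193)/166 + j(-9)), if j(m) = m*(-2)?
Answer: √569878/166 ≈ 4.5476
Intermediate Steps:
j(m) = -2*m
√((252 + 193)/166 + j(-9)) = √((252 + 193)/166 - 2*(-9)) = √(445*(1/166) + 18) = √(445/166 + 18) = √(3433/166) = √569878/166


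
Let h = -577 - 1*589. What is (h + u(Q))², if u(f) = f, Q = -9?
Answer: 1380625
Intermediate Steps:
h = -1166 (h = -577 - 589 = -1166)
(h + u(Q))² = (-1166 - 9)² = (-1175)² = 1380625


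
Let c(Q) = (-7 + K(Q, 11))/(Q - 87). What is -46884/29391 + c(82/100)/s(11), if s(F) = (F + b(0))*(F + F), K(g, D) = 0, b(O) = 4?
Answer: -2221911821/1393104009 ≈ -1.5949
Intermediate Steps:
s(F) = 2*F*(4 + F) (s(F) = (F + 4)*(F + F) = (4 + F)*(2*F) = 2*F*(4 + F))
c(Q) = -7/(-87 + Q) (c(Q) = (-7 + 0)/(Q - 87) = -7/(-87 + Q))
-46884/29391 + c(82/100)/s(11) = -46884/29391 + (-7/(-87 + 82/100))/((2*11*(4 + 11))) = -46884*1/29391 + (-7/(-87 + 82*(1/100)))/((2*11*15)) = -15628/9797 - 7/(-87 + 41/50)/330 = -15628/9797 - 7/(-4309/50)*(1/330) = -15628/9797 - 7*(-50/4309)*(1/330) = -15628/9797 + (350/4309)*(1/330) = -15628/9797 + 35/142197 = -2221911821/1393104009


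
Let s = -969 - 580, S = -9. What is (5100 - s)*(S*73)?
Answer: -4368393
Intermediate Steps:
s = -1549
(5100 - s)*(S*73) = (5100 - 1*(-1549))*(-9*73) = (5100 + 1549)*(-657) = 6649*(-657) = -4368393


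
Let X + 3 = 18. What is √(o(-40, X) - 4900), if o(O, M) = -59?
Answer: 3*I*√551 ≈ 70.42*I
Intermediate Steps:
X = 15 (X = -3 + 18 = 15)
√(o(-40, X) - 4900) = √(-59 - 4900) = √(-4959) = 3*I*√551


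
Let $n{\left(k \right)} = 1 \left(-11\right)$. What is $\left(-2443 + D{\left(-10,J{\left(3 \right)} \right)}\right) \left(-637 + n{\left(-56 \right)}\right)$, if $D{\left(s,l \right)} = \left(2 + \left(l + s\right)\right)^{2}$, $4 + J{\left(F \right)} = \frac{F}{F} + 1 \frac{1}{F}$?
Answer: $1509336$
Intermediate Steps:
$n{\left(k \right)} = -11$
$J{\left(F \right)} = -3 + \frac{1}{F}$ ($J{\left(F \right)} = -4 + \left(\frac{F}{F} + 1 \frac{1}{F}\right) = -4 + \left(1 + \frac{1}{F}\right) = -3 + \frac{1}{F}$)
$D{\left(s,l \right)} = \left(2 + l + s\right)^{2}$
$\left(-2443 + D{\left(-10,J{\left(3 \right)} \right)}\right) \left(-637 + n{\left(-56 \right)}\right) = \left(-2443 + \left(2 - \left(3 - \frac{1}{3}\right) - 10\right)^{2}\right) \left(-637 - 11\right) = \left(-2443 + \left(2 + \left(-3 + \frac{1}{3}\right) - 10\right)^{2}\right) \left(-648\right) = \left(-2443 + \left(2 - \frac{8}{3} - 10\right)^{2}\right) \left(-648\right) = \left(-2443 + \left(- \frac{32}{3}\right)^{2}\right) \left(-648\right) = \left(-2443 + \frac{1024}{9}\right) \left(-648\right) = \left(- \frac{20963}{9}\right) \left(-648\right) = 1509336$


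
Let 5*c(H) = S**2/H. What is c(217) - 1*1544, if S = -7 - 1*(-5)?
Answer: -1675236/1085 ≈ -1544.0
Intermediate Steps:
S = -2 (S = -7 + 5 = -2)
c(H) = 4/(5*H) (c(H) = ((-2)**2/H)/5 = (4/H)/5 = 4/(5*H))
c(217) - 1*1544 = (4/5)/217 - 1*1544 = (4/5)*(1/217) - 1544 = 4/1085 - 1544 = -1675236/1085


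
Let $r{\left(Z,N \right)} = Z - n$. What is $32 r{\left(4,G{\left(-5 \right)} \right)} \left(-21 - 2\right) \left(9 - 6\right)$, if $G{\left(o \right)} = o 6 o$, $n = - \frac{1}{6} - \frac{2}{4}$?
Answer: $-10304$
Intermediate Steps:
$n = - \frac{2}{3}$ ($n = \left(-1\right) \frac{1}{6} - \frac{1}{2} = - \frac{1}{6} - \frac{1}{2} = - \frac{2}{3} \approx -0.66667$)
$G{\left(o \right)} = 6 o^{2}$ ($G{\left(o \right)} = 6 o o = 6 o^{2}$)
$r{\left(Z,N \right)} = \frac{2}{3} + Z$ ($r{\left(Z,N \right)} = Z - - \frac{2}{3} = Z + \frac{2}{3} = \frac{2}{3} + Z$)
$32 r{\left(4,G{\left(-5 \right)} \right)} \left(-21 - 2\right) \left(9 - 6\right) = 32 \left(\frac{2}{3} + 4\right) \left(-21 - 2\right) \left(9 - 6\right) = 32 \cdot \frac{14}{3} \left(\left(-23\right) 3\right) = \frac{448}{3} \left(-69\right) = -10304$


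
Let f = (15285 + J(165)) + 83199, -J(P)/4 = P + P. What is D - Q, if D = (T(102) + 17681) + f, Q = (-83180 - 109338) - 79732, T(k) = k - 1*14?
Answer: 387183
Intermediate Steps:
J(P) = -8*P (J(P) = -4*(P + P) = -8*P)
T(k) = -14 + k (T(k) = k - 14 = -14 + k)
Q = -272250 (Q = -192518 - 79732 = -272250)
f = 97164 (f = (15285 - 8*165) + 83199 = (15285 - 1320) + 83199 = 13965 + 83199 = 97164)
D = 114933 (D = ((-14 + 102) + 17681) + 97164 = (88 + 17681) + 97164 = 17769 + 97164 = 114933)
D - Q = 114933 - 1*(-272250) = 114933 + 272250 = 387183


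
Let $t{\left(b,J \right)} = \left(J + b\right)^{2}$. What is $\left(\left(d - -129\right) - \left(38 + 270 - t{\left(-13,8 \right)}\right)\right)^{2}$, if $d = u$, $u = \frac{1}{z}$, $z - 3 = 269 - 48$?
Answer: $\frac{1189905025}{50176} \approx 23715.0$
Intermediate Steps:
$z = 224$ ($z = 3 + \left(269 - 48\right) = 3 + 221 = 224$)
$u = \frac{1}{224} \approx 0.0044643$
$d = \frac{1}{224} \approx 0.0044643$
$\left(\left(d - -129\right) - \left(38 + 270 - t{\left(-13,8 \right)}\right)\right)^{2} = \left(\left(\frac{1}{224} - -129\right) - \left(38 + 270 - \left(8 - 13\right)^{2}\right)\right)^{2} = \left(\left(\frac{1}{224} + 129\right) + \left(\left(-5\right)^{2} - \left(38 + 270\right)\right)\right)^{2} = \left(\frac{28897}{224} + \left(25 - 308\right)\right)^{2} = \left(\frac{28897}{224} - 283\right)^{2} = \left(- \frac{34495}{224}\right)^{2} = \frac{1189905025}{50176}$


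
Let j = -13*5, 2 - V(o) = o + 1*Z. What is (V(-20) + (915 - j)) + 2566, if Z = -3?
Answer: 3571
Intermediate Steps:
V(o) = 5 - o (V(o) = 2 - (o + 1*(-3)) = 2 - (o - 3) = 2 - (-3 + o) = 2 + (3 - o) = 5 - o)
j = -65
(V(-20) + (915 - j)) + 2566 = ((5 - 1*(-20)) + (915 - 1*(-65))) + 2566 = ((5 + 20) + (915 + 65)) + 2566 = (25 + 980) + 2566 = 1005 + 2566 = 3571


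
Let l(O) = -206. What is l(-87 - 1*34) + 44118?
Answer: 43912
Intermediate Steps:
l(-87 - 1*34) + 44118 = -206 + 44118 = 43912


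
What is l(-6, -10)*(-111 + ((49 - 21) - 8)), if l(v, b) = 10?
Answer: -910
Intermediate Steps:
l(-6, -10)*(-111 + ((49 - 21) - 8)) = 10*(-111 + ((49 - 21) - 8)) = 10*(-111 + (28 - 8)) = 10*(-111 + 20) = 10*(-91) = -910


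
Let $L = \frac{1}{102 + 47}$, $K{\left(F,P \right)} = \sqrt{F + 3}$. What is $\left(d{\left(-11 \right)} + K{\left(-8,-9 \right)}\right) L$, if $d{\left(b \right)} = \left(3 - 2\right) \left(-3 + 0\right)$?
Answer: $- \frac{3}{149} + \frac{i \sqrt{5}}{149} \approx -0.020134 + 0.015007 i$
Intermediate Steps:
$K{\left(F,P \right)} = \sqrt{3 + F}$
$d{\left(b \right)} = -3$ ($d{\left(b \right)} = 1 \left(-3\right) = -3$)
$L = \frac{1}{149} \approx 0.0067114$
$\left(d{\left(-11 \right)} + K{\left(-8,-9 \right)}\right) L = \left(-3 + \sqrt{3 - 8}\right) \frac{1}{149} = \left(-3 + \sqrt{-5}\right) \frac{1}{149} = \left(-3 + i \sqrt{5}\right) \frac{1}{149} = - \frac{3}{149} + \frac{i \sqrt{5}}{149}$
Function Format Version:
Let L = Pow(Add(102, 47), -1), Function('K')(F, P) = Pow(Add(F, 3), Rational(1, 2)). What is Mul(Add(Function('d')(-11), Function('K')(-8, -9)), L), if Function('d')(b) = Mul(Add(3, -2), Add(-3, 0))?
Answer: Add(Rational(-3, 149), Mul(Rational(1, 149), I, Pow(5, Rational(1, 2)))) ≈ Add(-0.020134, Mul(0.015007, I))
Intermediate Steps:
Function('K')(F, P) = Pow(Add(3, F), Rational(1, 2))
Function('d')(b) = -3 (Function('d')(b) = Mul(1, -3) = -3)
L = Rational(1, 149) (L = Pow(149, -1) = Rational(1, 149) ≈ 0.0067114)
Mul(Add(Function('d')(-11), Function('K')(-8, -9)), L) = Mul(Add(-3, Pow(Add(3, -8), Rational(1, 2))), Rational(1, 149)) = Mul(Add(-3, Pow(-5, Rational(1, 2))), Rational(1, 149)) = Mul(Add(-3, Mul(I, Pow(5, Rational(1, 2)))), Rational(1, 149)) = Add(Rational(-3, 149), Mul(Rational(1, 149), I, Pow(5, Rational(1, 2))))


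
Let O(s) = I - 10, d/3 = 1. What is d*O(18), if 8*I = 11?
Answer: -207/8 ≈ -25.875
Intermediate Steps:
I = 11/8 (I = (⅛)*11 = 11/8 ≈ 1.3750)
d = 3 (d = 3*1 = 3)
O(s) = -69/8 (O(s) = 11/8 - 10 = -69/8)
d*O(18) = 3*(-69/8) = -207/8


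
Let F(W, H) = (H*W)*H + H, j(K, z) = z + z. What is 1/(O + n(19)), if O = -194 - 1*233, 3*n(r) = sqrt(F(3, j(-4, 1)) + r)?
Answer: -1281/546976 - sqrt(33)/546976 ≈ -0.0023525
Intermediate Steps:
j(K, z) = 2*z
F(W, H) = H + W*H**2 (F(W, H) = W*H**2 + H = H + W*H**2)
n(r) = sqrt(14 + r)/3 (n(r) = sqrt((2*1)*(1 + (2*1)*3) + r)/3 = sqrt(2*(1 + 2*3) + r)/3 = sqrt(2*(1 + 6) + r)/3 = sqrt(2*7 + r)/3 = sqrt(14 + r)/3)
O = -427 (O = -194 - 233 = -427)
1/(O + n(19)) = 1/(-427 + sqrt(14 + 19)/3) = 1/(-427 + sqrt(33)/3)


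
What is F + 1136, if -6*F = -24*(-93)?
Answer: 764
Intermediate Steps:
F = -372 (F = -(-4)*(-93) = -⅙*2232 = -372)
F + 1136 = -372 + 1136 = 764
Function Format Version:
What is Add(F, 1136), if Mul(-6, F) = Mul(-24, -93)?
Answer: 764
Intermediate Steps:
F = -372 (F = Mul(Rational(-1, 6), Mul(-24, -93)) = Mul(Rational(-1, 6), 2232) = -372)
Add(F, 1136) = Add(-372, 1136) = 764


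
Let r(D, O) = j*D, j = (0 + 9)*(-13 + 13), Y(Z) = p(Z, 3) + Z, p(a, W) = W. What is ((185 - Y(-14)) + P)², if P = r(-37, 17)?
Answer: 38416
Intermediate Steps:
Y(Z) = 3 + Z
j = 0 (j = 9*0 = 0)
r(D, O) = 0 (r(D, O) = 0*D = 0)
P = 0
((185 - Y(-14)) + P)² = ((185 - (3 - 14)) + 0)² = ((185 - 1*(-11)) + 0)² = ((185 + 11) + 0)² = (196 + 0)² = 196² = 38416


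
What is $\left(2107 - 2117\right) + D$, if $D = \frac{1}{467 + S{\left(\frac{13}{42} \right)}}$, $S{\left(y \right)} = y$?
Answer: $- \frac{196228}{19627} \approx -9.9979$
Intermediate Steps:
$D = \frac{42}{19627}$ ($D = \frac{1}{467 + \frac{13}{42}} = \frac{1}{\frac{19627}{42}} = \frac{42}{19627} \approx 0.0021399$)
$\left(2107 - 2117\right) + D = \left(2107 - 2117\right) + \frac{42}{19627} = -10 + \frac{42}{19627} = - \frac{196228}{19627}$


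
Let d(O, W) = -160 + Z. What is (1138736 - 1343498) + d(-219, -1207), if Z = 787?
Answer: -204135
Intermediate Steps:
d(O, W) = 627 (d(O, W) = -160 + 787 = 627)
(1138736 - 1343498) + d(-219, -1207) = (1138736 - 1343498) + 627 = -204762 + 627 = -204135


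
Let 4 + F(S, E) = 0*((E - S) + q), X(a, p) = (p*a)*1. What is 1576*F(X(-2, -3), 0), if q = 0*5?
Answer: -6304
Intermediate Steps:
q = 0
X(a, p) = a*p (X(a, p) = (a*p)*1 = a*p)
F(S, E) = -4 (F(S, E) = -4 + 0*((E - S) + 0) = -4 + 0*(E - S) = -4 + 0 = -4)
1576*F(X(-2, -3), 0) = 1576*(-4) = -6304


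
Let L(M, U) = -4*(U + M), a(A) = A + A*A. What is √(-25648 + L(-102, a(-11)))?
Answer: 4*I*√1605 ≈ 160.25*I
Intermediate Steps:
a(A) = A + A²
L(M, U) = -4*M - 4*U (L(M, U) = -4*(M + U) = -4*M - 4*U)
√(-25648 + L(-102, a(-11))) = √(-25648 + (-4*(-102) - (-44)*(1 - 11))) = √(-25648 + (408 - (-44)*(-10))) = √(-25648 + (408 - 4*110)) = √(-25648 + (408 - 440)) = √(-25648 - 32) = √(-25680) = 4*I*√1605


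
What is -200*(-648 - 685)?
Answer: 266600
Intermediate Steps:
-200*(-648 - 685) = -200*(-1333) = 266600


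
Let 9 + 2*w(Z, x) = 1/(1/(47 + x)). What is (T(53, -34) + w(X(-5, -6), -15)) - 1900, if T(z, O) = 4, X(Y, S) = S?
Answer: -3769/2 ≈ -1884.5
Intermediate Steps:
w(Z, x) = 19 + x/2 (w(Z, x) = -9/2 + 1/(2*(1/(47 + x))) = -9/2 + (47 + x)/2 = -9/2 + (47/2 + x/2) = 19 + x/2)
(T(53, -34) + w(X(-5, -6), -15)) - 1900 = (4 + (19 + (½)*(-15))) - 1900 = (4 + (19 - 15/2)) - 1900 = (4 + 23/2) - 1900 = 31/2 - 1900 = -3769/2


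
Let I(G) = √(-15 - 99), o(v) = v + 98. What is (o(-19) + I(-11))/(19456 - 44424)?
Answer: -79/24968 - I*√114/24968 ≈ -0.003164 - 0.00042763*I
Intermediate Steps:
o(v) = 98 + v
I(G) = I*√114 (I(G) = √(-114) = I*√114)
(o(-19) + I(-11))/(19456 - 44424) = ((98 - 19) + I*√114)/(19456 - 44424) = (79 + I*√114)/(-24968) = (79 + I*√114)*(-1/24968) = -79/24968 - I*√114/24968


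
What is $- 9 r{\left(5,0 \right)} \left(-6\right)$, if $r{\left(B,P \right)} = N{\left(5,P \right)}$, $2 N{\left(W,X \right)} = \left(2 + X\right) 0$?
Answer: $0$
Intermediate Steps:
$N{\left(W,X \right)} = 0$ ($N{\left(W,X \right)} = \frac{\left(2 + X\right) 0}{2} = \frac{1}{2} \cdot 0 = 0$)
$r{\left(B,P \right)} = 0$
$- 9 r{\left(5,0 \right)} \left(-6\right) = \left(-9\right) 0 \left(-6\right) = 0 \left(-6\right) = 0$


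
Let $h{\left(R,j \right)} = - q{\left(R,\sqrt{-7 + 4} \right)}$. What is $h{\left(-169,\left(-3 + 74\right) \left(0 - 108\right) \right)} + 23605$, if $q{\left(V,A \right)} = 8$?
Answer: $23597$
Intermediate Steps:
$h{\left(R,j \right)} = -8$ ($h{\left(R,j \right)} = \left(-1\right) 8 = -8$)
$h{\left(-169,\left(-3 + 74\right) \left(0 - 108\right) \right)} + 23605 = -8 + 23605 = 23597$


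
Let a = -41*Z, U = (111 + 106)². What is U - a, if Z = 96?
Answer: 51025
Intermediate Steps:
U = 47089 (U = 217² = 47089)
a = -3936 (a = -41*96 = -3936)
U - a = 47089 - 1*(-3936) = 47089 + 3936 = 51025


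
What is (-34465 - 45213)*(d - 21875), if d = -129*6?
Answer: 1804627022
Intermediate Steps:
d = -774
(-34465 - 45213)*(d - 21875) = (-34465 - 45213)*(-774 - 21875) = -79678*(-22649) = 1804627022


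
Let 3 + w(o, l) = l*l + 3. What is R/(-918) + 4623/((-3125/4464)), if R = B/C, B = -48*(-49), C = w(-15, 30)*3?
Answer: -85251756682/12909375 ≈ -6603.9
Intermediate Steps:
w(o, l) = l² (w(o, l) = -3 + (l*l + 3) = -3 + (l² + 3) = -3 + (3 + l²) = l²)
C = 2700 (C = 30²*3 = 900*3 = 2700)
B = 2352
R = 196/225 (R = 2352/2700 = 2352*(1/2700) = 196/225 ≈ 0.87111)
R/(-918) + 4623/((-3125/4464)) = (196/225)/(-918) + 4623/((-3125/4464)) = (196/225)*(-1/918) + 4623/((-3125*1/4464)) = -98/103275 + 4623/(-3125/4464) = -98/103275 + 4623*(-4464/3125) = -98/103275 - 20637072/3125 = -85251756682/12909375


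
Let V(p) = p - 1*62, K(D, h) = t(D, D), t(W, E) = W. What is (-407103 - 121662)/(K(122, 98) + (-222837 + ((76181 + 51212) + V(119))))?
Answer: 35251/6351 ≈ 5.5505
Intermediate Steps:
K(D, h) = D
V(p) = -62 + p (V(p) = p - 62 = -62 + p)
(-407103 - 121662)/(K(122, 98) + (-222837 + ((76181 + 51212) + V(119)))) = (-407103 - 121662)/(122 + (-222837 + ((76181 + 51212) + (-62 + 119)))) = -528765/(122 + (-222837 + (127393 + 57))) = -528765/(122 + (-222837 + 127450)) = -528765/(122 - 95387) = -528765/(-95265) = -528765*(-1/95265) = 35251/6351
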